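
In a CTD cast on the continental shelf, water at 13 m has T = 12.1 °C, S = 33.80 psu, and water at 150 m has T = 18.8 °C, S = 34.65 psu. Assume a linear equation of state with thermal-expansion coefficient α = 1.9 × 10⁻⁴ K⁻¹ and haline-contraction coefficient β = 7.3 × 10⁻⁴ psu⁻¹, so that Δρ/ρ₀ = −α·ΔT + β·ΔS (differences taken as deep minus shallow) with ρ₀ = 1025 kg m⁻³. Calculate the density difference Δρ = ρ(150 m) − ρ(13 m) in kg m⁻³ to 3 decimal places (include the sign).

ΔT = +6.7 K, ΔS = +0.85 psu (deep − shallow).
Δρ/ρ₀ = −(1.9 × 10⁻⁴)(+6.7) + (7.3 × 10⁻⁴)(+0.85) = -6.525 × 10⁻⁴.
Δρ = 1025 × (-6.525 × 10⁻⁴) = -0.669 kg m⁻³.
Negative Δρ: lighter below, statically unstable.

-0.669 kg m⁻³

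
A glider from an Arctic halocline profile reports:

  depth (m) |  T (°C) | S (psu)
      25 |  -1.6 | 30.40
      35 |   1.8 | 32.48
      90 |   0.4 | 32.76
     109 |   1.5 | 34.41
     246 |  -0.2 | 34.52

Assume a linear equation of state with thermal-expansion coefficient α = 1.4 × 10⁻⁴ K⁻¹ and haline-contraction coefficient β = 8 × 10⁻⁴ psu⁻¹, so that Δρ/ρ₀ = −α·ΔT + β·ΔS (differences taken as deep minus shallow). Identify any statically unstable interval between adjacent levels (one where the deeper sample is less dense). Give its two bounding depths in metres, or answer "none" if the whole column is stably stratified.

none

Evaluate Δρ/ρ₀ = −αΔT + βΔS across each adjacent pair:
  25–35 m: −αΔT+βΔS = −(1.4 × 10⁻⁴)(+3.4)+(8 × 10⁻⁴)(+2.08) = 1.2 × 10⁻³ → stable
  35–90 m: −αΔT+βΔS = −(1.4 × 10⁻⁴)(-1.4)+(8 × 10⁻⁴)(+0.28) = 4.2 × 10⁻⁴ → stable
  90–109 m: −αΔT+βΔS = −(1.4 × 10⁻⁴)(+1.1)+(8 × 10⁻⁴)(+1.65) = 1.2 × 10⁻³ → stable
  109–246 m: −αΔT+βΔS = −(1.4 × 10⁻⁴)(-1.7)+(8 × 10⁻⁴)(+0.11) = 3.3 × 10⁻⁴ → stable
Every interval has Δρ > 0: the column is stably stratified throughout.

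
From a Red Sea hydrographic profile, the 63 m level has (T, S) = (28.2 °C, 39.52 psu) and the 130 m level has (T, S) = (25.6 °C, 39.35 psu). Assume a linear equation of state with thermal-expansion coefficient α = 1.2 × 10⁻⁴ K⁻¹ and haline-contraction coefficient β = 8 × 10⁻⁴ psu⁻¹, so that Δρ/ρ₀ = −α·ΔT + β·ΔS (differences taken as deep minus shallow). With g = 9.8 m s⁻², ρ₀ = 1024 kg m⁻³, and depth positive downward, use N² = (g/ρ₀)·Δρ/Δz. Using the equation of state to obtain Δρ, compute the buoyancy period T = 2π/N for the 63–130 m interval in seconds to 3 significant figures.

ΔT = -2.6 K, ΔS = -0.17 psu (deep − shallow).
Δρ/ρ₀ = −αΔT + βΔS = 3.12 × 10⁻⁴ − 1.36 × 10⁻⁴ = 1.76 × 10⁻⁴, so Δρ ≈ 0.1802 kg m⁻³.
N² = (g/ρ₀)·Δρ/Δz = g·(Δρ/ρ₀)/Δz = 9.8 × 1.76 × 10⁻⁴ / 67 = 2.5743 × 10⁻⁵ s⁻².
N = √(2.5743 × 10⁻⁵) = 5.0738 × 10⁻³ rad s⁻¹ → T = 2π/N = 1.2384 × 10³ s ≈ 1.24 × 10³ s.

1.24 × 10³ s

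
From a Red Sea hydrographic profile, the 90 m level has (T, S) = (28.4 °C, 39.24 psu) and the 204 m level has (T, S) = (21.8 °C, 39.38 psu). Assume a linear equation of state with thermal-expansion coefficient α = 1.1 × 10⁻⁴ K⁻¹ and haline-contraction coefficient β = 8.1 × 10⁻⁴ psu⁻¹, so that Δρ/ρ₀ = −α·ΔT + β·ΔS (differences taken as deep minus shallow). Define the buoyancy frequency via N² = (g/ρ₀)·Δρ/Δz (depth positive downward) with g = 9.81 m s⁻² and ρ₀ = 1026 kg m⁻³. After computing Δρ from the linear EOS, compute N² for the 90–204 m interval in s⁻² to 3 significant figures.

ΔT = -6.6 K, ΔS = +0.14 psu (deep − shallow).
Δρ/ρ₀ = −αΔT + βΔS = 7.26 × 10⁻⁴ + 1.134 × 10⁻⁴ = 8.394 × 10⁻⁴, so Δρ ≈ 0.8612 kg m⁻³.
N² = (g/ρ₀)·Δρ/Δz = g·(Δρ/ρ₀)/Δz = 9.81 × 8.394 × 10⁻⁴ / 114 = 7.2233 × 10⁻⁵ s⁻² ≈ 7.22 × 10⁻⁵ s⁻².

7.22 × 10⁻⁵ s⁻²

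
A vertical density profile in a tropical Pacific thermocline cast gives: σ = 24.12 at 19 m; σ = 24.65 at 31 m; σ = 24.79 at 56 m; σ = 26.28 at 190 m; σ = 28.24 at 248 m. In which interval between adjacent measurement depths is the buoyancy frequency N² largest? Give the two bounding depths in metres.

19–31 m

Compute the density gradient over each adjacent pair:
  19–31 m: Δρ/Δz = 0.53/12 = 0.044 kg m⁻⁴
  31–56 m: Δρ/Δz = 0.14/25 = 5.6 × 10⁻³ kg m⁻⁴
  56–190 m: Δρ/Δz = 1.49/134 = 0.011 kg m⁻⁴
  190–248 m: Δρ/Δz = 1.96/58 = 0.034 kg m⁻⁴
The largest gradient is in the 19–31 m interval — the pycnocline.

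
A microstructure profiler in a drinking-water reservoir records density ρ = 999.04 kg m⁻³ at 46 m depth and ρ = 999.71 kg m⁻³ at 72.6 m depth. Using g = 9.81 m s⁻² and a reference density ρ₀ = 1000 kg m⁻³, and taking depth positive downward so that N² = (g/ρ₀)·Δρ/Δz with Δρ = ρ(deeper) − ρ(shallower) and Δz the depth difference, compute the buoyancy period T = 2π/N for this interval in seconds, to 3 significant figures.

400 s

Δρ = 999.71 − 999.04 = 0.67 kg m⁻³ over Δz = 72.6 − 46 = 26.6 m.
N² = (9.81/1000) × (0.67/26.6) = 2.4709 × 10⁻⁴ s⁻².
N = √(2.4709 × 10⁻⁴) = 0.015719 rad s⁻¹, so T = 2π/N = 399.72 s ≈ 400 s.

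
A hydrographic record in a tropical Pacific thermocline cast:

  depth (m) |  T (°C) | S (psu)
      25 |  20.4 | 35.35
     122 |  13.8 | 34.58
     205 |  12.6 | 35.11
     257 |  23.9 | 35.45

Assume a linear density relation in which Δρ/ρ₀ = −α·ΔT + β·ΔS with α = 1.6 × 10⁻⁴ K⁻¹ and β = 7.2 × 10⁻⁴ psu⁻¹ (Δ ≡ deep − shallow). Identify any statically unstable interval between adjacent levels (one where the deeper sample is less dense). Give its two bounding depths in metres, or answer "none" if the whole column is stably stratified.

205–257 m

Evaluate Δρ/ρ₀ = −αΔT + βΔS across each adjacent pair:
  25–122 m: −αΔT+βΔS = −(1.6 × 10⁻⁴)(-6.6)+(7.2 × 10⁻⁴)(-0.77) = 5.0 × 10⁻⁴ → stable
  122–205 m: −αΔT+βΔS = −(1.6 × 10⁻⁴)(-1.2)+(7.2 × 10⁻⁴)(+0.53) = 5.7 × 10⁻⁴ → stable
  205–257 m: −αΔT+βΔS = −(1.6 × 10⁻⁴)(+11.3)+(7.2 × 10⁻⁴)(+0.34) = -1.6 × 10⁻³ → UNSTABLE
The 205–257 m interval has Δρ < 0: lighter water underlies denser water.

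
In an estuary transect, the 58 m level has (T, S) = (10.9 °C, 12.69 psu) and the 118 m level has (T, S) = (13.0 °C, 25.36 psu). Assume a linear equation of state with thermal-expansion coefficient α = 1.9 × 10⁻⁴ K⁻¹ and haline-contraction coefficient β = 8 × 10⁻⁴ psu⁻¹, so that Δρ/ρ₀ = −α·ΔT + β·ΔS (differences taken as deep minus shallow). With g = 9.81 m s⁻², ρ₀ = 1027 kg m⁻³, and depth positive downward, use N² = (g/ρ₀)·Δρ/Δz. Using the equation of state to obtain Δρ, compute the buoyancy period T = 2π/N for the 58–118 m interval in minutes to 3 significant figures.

2.62 min

ΔT = +2.1 K, ΔS = +12.67 psu (deep − shallow).
Δρ/ρ₀ = −αΔT + βΔS = -3.99 × 10⁻⁴ + 0.010136 = 9.737 × 10⁻³, so Δρ ≈ 10.00 kg m⁻³.
N² = (g/ρ₀)·Δρ/Δz = g·(Δρ/ρ₀)/Δz = 9.81 × 9.737 × 10⁻³ / 60 = 1.5920 × 10⁻³ s⁻².
N = √(1.5920 × 10⁻³) = 0.039900 rad s⁻¹ → T = 2π/N = 157.47 s = 2.6245 min ≈ 2.62 min.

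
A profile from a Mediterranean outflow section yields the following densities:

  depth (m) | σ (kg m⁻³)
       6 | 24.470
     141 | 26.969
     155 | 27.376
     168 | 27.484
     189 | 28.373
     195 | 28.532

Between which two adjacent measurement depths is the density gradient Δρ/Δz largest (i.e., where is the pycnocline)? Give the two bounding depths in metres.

Compute the density gradient over each adjacent pair:
  6–141 m: Δρ/Δz = 2.499/135 = 0.019 kg m⁻⁴
  141–155 m: Δρ/Δz = 0.407/14 = 0.029 kg m⁻⁴
  155–168 m: Δρ/Δz = 0.108/13 = 8.3 × 10⁻³ kg m⁻⁴
  168–189 m: Δρ/Δz = 0.889/21 = 0.042 kg m⁻⁴
  189–195 m: Δρ/Δz = 0.159/6 = 0.026 kg m⁻⁴
The largest gradient is in the 168–189 m interval — the pycnocline.

168–189 m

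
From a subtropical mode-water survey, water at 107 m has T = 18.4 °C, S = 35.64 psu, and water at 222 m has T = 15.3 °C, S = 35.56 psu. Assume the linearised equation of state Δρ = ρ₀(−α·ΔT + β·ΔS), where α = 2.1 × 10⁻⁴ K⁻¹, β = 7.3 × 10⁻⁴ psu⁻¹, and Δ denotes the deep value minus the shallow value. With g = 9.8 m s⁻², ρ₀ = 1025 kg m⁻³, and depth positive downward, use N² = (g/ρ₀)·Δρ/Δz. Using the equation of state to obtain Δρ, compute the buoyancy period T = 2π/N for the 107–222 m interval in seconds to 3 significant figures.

884 s

ΔT = -3.1 K, ΔS = -0.08 psu (deep − shallow).
Δρ/ρ₀ = −αΔT + βΔS = 6.51 × 10⁻⁴ − 5.84 × 10⁻⁵ = 5.926 × 10⁻⁴, so Δρ ≈ 0.6074 kg m⁻³.
N² = (g/ρ₀)·Δρ/Δz = g·(Δρ/ρ₀)/Δz = 9.8 × 5.926 × 10⁻⁴ / 115 = 5.0500 × 10⁻⁵ s⁻².
N = √(5.0500 × 10⁻⁵) = 7.1063 × 10⁻³ rad s⁻¹ → T = 2π/N = 884.17 s ≈ 884 s.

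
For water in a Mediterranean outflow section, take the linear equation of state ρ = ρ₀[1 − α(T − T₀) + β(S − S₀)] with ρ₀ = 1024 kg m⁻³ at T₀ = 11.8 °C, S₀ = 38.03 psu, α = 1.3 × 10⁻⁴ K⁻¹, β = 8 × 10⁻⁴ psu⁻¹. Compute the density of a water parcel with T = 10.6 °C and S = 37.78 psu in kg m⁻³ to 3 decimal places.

1023.955 kg m⁻³

T − T₀ = -1.2 K, S − S₀ = -0.25 psu.
Bracket = 1 − α·(-1.2) + β·(-0.25) = 1 + (-4.40 × 10⁻⁵) = 0.9999560.
ρ = 1024 × 0.9999560 = 1023.955 kg m⁻³.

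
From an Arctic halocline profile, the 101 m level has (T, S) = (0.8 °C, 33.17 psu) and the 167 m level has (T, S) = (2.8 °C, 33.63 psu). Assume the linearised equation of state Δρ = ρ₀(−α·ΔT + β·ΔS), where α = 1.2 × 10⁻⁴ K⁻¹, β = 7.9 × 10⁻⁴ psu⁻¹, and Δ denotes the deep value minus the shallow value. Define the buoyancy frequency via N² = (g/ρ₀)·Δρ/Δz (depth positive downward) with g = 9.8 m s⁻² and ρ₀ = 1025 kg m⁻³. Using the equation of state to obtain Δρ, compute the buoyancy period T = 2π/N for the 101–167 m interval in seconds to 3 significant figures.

1.47 × 10³ s

ΔT = +2.0 K, ΔS = +0.46 psu (deep − shallow).
Δρ/ρ₀ = −αΔT + βΔS = -2.40 × 10⁻⁴ + 3.634 × 10⁻⁴ = 1.234 × 10⁻⁴, so Δρ ≈ 0.1265 kg m⁻³.
N² = (g/ρ₀)·Δρ/Δz = g·(Δρ/ρ₀)/Δz = 9.8 × 1.234 × 10⁻⁴ / 66 = 1.8323 × 10⁻⁵ s⁻².
N = √(1.8323 × 10⁻⁵) = 4.2805 × 10⁻³ rad s⁻¹ → T = 2π/N = 1.4679 × 10³ s ≈ 1.47 × 10³ s.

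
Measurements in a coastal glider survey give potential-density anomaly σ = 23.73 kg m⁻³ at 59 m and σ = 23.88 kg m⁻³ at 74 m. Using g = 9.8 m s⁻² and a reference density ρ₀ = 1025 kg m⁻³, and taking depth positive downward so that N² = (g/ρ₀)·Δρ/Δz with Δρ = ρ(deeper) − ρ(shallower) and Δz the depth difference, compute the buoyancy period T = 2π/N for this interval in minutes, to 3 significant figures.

10.7 min

Δρ = 1023.88 − 1023.73 = 0.15 kg m⁻³ over Δz = 74 − 59 = 15 m.
N² = (9.8/1025) × (0.15/15) = 9.5610 × 10⁻⁵ s⁻².
N = √(9.5610 × 10⁻⁵) = 9.7780 × 10⁻³ rad s⁻¹, so T = 2π/N = 642.58 s = 10.710 min ≈ 10.7 min.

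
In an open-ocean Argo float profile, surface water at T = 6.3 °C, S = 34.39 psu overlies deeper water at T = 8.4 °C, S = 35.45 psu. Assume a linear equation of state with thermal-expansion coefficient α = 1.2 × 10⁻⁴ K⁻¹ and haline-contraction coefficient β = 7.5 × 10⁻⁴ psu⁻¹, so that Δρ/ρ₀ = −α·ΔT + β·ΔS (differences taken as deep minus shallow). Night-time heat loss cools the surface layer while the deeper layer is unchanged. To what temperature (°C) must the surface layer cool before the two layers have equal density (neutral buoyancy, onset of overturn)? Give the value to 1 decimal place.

1.8 °C

Neutral buoyancy requires Δρ = 0, i.e. −α(T_deep − T_surf′) + β(S_deep − S_surf) = 0.
T_surf′ = T_deep − (β/α)·ΔS = 8.4 − (7.5 × 10⁻⁴/1.2 × 10⁻⁴)·(+1.06) = 1.775 °C.
Cooling required: 6.3 − (1.775) = 4.525 °C.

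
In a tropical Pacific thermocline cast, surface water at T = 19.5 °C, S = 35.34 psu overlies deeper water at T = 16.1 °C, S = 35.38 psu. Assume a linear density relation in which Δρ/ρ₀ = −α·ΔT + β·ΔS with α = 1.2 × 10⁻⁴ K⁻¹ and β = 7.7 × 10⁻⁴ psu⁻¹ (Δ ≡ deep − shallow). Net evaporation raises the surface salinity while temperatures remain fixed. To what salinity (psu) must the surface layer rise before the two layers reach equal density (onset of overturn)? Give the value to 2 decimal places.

35.91 psu

Neutral buoyancy requires −α(T_deep − T_surf) + β(S_deep − S_surf′) = 0.
S_surf′ = S_deep − (α/β)·ΔT = 35.38 − (1.2 × 10⁻⁴/7.7 × 10⁻⁴)·(-3.4) = 35.9099 psu.
Increase required: 35.9099 − 35.34 = 0.5699 psu.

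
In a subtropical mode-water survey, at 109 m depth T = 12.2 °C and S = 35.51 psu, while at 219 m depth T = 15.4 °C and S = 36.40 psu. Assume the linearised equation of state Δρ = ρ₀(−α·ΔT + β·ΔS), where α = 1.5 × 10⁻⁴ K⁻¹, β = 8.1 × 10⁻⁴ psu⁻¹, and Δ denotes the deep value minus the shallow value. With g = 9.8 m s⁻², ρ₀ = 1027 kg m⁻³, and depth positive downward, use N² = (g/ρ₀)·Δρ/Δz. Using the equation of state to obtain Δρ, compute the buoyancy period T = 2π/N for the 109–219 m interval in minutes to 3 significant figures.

ΔT = +3.2 K, ΔS = +0.89 psu (deep − shallow).
Δρ/ρ₀ = −αΔT + βΔS = -4.80 × 10⁻⁴ + 7.209 × 10⁻⁴ = 2.409 × 10⁻⁴, so Δρ ≈ 0.2474 kg m⁻³.
N² = (g/ρ₀)·Δρ/Δz = g·(Δρ/ρ₀)/Δz = 9.8 × 2.409 × 10⁻⁴ / 110 = 2.1462 × 10⁻⁵ s⁻².
N = √(2.1462 × 10⁻⁵) = 4.6327 × 10⁻³ rad s⁻¹ → T = 2π/N = 1.3563 × 10³ s = 22.605 min ≈ 22.6 min.

22.6 min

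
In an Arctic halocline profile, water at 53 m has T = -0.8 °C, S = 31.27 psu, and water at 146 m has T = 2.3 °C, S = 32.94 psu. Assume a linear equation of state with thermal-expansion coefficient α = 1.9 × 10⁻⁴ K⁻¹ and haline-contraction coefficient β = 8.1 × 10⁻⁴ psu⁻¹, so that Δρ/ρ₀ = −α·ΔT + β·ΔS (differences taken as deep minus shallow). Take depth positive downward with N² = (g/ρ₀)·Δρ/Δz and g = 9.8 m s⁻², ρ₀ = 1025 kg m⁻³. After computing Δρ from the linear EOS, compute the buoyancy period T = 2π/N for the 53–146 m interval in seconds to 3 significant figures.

700 s

ΔT = +3.1 K, ΔS = +1.67 psu (deep − shallow).
Δρ/ρ₀ = −αΔT + βΔS = -5.89 × 10⁻⁴ + 1.3527 × 10⁻³ = 7.637 × 10⁻⁴, so Δρ ≈ 0.7828 kg m⁻³.
N² = (g/ρ₀)·Δρ/Δz = g·(Δρ/ρ₀)/Δz = 9.8 × 7.637 × 10⁻⁴ / 93 = 8.0476 × 10⁻⁵ s⁻².
N = √(8.0476 × 10⁻⁵) = 8.9708 × 10⁻³ rad s⁻¹ → T = 2π/N = 700.40 s ≈ 700 s.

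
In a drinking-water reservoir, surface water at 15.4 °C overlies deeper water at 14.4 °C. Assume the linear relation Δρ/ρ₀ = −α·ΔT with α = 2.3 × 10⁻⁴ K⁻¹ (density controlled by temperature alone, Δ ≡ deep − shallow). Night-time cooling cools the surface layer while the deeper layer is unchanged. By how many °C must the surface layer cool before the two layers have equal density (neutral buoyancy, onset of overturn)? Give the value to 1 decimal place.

With temperature the only control, equal density requires T_surf′ = T_deep.
T_surf′ = 14.4 °C.
Cooling required: 15.4 − 14.4 = 1.0 °C.

1.0 °C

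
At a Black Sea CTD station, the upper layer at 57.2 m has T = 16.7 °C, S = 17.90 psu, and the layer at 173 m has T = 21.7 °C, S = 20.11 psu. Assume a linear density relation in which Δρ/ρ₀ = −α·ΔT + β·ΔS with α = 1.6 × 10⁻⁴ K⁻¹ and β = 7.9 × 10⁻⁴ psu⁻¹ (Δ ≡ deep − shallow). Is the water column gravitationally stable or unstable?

ΔT = 21.7 − 16.7 = +5.0 K and ΔS = 20.11 − 17.90 = +2.21 psu (deep − shallow).
−αΔT = -8.00 × 10⁻⁴; βΔS = 1.7459 × 10⁻³; sum Δρ/ρ₀ = 9.459 × 10⁻⁴.
Δρ/ρ₀ > 0, so Δρ > 0: deeper water is denser → statically stable.

stable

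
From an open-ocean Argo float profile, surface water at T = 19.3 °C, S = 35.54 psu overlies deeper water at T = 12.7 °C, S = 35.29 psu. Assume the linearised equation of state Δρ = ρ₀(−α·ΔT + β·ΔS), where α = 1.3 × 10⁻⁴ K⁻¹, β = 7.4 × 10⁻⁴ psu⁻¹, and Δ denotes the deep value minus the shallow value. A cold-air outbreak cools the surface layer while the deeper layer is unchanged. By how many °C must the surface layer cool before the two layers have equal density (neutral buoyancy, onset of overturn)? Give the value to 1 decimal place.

Neutral buoyancy requires Δρ = 0, i.e. −α(T_deep − T_surf′) + β(S_deep − S_surf) = 0.
T_surf′ = T_deep − (β/α)·ΔS = 12.7 − (7.4 × 10⁻⁴/1.3 × 10⁻⁴)·(-0.25) = 14.123 °C.
Cooling required: 19.3 − (14.123) = 5.177 °C.

5.2 °C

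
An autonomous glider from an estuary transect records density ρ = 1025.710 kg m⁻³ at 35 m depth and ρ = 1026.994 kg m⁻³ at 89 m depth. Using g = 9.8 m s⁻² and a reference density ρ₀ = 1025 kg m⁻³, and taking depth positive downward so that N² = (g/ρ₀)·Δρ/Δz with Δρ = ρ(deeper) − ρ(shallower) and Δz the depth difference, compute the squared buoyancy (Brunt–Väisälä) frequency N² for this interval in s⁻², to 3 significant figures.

2.27 × 10⁻⁴ s⁻²

Δρ = 1026.994 − 1025.710 = 1.284 kg m⁻³ over Δz = 89 − 35 = 54 m.
N² = (9.8/1025) × (1.284/54) = 2.2734 × 10⁻⁴ s⁻² ≈ 2.27 × 10⁻⁴ s⁻².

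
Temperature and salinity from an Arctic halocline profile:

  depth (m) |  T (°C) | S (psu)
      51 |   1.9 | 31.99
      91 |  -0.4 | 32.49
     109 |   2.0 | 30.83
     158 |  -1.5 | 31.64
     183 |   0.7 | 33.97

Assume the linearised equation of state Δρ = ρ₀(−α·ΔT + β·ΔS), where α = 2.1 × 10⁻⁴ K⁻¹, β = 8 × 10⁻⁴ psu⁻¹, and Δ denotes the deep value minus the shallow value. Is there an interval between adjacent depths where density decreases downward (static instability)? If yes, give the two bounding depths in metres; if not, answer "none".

Evaluate Δρ/ρ₀ = −αΔT + βΔS across each adjacent pair:
  51–91 m: −αΔT+βΔS = −(2.1 × 10⁻⁴)(-2.3)+(8 × 10⁻⁴)(+0.50) = 8.8 × 10⁻⁴ → stable
  91–109 m: −αΔT+βΔS = −(2.1 × 10⁻⁴)(+2.4)+(8 × 10⁻⁴)(-1.66) = -1.8 × 10⁻³ → UNSTABLE
  109–158 m: −αΔT+βΔS = −(2.1 × 10⁻⁴)(-3.5)+(8 × 10⁻⁴)(+0.81) = 1.4 × 10⁻³ → stable
  158–183 m: −αΔT+βΔS = −(2.1 × 10⁻⁴)(+2.2)+(8 × 10⁻⁴)(+2.33) = 1.4 × 10⁻³ → stable
The 91–109 m interval has Δρ < 0: lighter water underlies denser water.

91–109 m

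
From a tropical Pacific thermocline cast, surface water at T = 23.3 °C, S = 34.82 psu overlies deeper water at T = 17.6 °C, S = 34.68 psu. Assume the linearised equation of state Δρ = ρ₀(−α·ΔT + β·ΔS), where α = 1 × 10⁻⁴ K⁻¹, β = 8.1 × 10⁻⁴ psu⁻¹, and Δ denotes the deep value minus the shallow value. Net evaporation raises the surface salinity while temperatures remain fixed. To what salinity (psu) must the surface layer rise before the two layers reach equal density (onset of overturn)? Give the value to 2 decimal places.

35.38 psu

Neutral buoyancy requires −α(T_deep − T_surf) + β(S_deep − S_surf′) = 0.
S_surf′ = S_deep − (α/β)·ΔT = 34.68 − (1 × 10⁻⁴/8.1 × 10⁻⁴)·(-5.7) = 35.3837 psu.
Increase required: 35.3837 − 34.82 = 0.5637 psu.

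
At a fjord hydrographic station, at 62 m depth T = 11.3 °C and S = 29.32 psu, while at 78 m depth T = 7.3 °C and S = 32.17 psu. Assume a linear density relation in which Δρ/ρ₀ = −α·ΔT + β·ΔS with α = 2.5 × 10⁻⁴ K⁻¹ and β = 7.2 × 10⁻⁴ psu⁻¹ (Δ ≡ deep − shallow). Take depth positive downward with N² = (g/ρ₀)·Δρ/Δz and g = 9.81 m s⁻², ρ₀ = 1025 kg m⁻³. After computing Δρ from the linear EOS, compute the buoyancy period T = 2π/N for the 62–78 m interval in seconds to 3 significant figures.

145 s

ΔT = -4.0 K, ΔS = +2.85 psu (deep − shallow).
Δρ/ρ₀ = −αΔT + βΔS = 1.00 × 10⁻³ + 2.052 × 10⁻³ = 3.052 × 10⁻³, so Δρ ≈ 3.128 kg m⁻³.
N² = (g/ρ₀)·Δρ/Δz = g·(Δρ/ρ₀)/Δz = 9.81 × 3.052 × 10⁻³ / 16 = 1.8713 × 10⁻³ s⁻².
N = √(1.8713 × 10⁻³) = 0.043259 rad s⁻¹ → T = 2π/N = 145.25 s ≈ 145 s.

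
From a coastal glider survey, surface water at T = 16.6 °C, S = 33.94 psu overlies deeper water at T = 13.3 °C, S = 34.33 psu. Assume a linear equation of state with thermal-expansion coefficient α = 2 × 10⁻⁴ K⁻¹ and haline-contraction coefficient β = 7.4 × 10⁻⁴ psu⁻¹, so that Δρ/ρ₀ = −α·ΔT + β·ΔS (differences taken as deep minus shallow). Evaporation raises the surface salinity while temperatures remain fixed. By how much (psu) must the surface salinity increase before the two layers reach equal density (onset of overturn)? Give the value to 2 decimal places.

Neutral buoyancy requires −α(T_deep − T_surf) + β(S_deep − S_surf′) = 0.
S_surf′ = S_deep − (α/β)·ΔT = 34.33 − (2 × 10⁻⁴/7.4 × 10⁻⁴)·(-3.3) = 35.2219 psu.
Increase required: 35.2219 − 33.94 = 1.2819 psu.

1.28 psu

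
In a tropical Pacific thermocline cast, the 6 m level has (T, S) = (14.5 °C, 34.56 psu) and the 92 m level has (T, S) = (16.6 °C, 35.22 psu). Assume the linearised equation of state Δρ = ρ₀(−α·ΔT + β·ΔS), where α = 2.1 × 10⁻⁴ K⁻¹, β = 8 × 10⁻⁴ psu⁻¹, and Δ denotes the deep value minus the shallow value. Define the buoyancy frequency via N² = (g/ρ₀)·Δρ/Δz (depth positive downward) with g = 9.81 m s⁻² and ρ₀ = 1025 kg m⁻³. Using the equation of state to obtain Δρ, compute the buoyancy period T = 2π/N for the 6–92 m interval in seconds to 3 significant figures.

ΔT = +2.1 K, ΔS = +0.66 psu (deep − shallow).
Δρ/ρ₀ = −αΔT + βΔS = -4.41 × 10⁻⁴ + 5.28 × 10⁻⁴ = 8.70 × 10⁻⁵, so Δρ ≈ 0.08918 kg m⁻³.
N² = (g/ρ₀)·Δρ/Δz = g·(Δρ/ρ₀)/Δz = 9.81 × 8.70 × 10⁻⁵ / 86 = 9.9241 × 10⁻⁶ s⁻².
N = √(9.9241 × 10⁻⁶) = 3.1503 × 10⁻³ rad s⁻¹ → T = 2π/N = 1.9945 × 10³ s ≈ 1.99 × 10³ s.

1.99 × 10³ s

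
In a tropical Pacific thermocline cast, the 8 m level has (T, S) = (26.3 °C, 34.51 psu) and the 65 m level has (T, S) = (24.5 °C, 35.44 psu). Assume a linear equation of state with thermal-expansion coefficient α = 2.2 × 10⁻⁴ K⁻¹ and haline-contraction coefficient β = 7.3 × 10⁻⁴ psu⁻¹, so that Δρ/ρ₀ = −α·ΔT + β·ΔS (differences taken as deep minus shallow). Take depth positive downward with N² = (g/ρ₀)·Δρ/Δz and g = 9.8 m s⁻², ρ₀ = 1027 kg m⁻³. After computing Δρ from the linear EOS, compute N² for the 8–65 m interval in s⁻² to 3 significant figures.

1.85 × 10⁻⁴ s⁻²

ΔT = -1.8 K, ΔS = +0.93 psu (deep − shallow).
Δρ/ρ₀ = −αΔT + βΔS = 3.96 × 10⁻⁴ + 6.789 × 10⁻⁴ = 1.0749 × 10⁻³, so Δρ ≈ 1.104 kg m⁻³.
N² = (g/ρ₀)·Δρ/Δz = g·(Δρ/ρ₀)/Δz = 9.8 × 1.0749 × 10⁻³ / 57 = 1.8481 × 10⁻⁴ s⁻² ≈ 1.85 × 10⁻⁴ s⁻².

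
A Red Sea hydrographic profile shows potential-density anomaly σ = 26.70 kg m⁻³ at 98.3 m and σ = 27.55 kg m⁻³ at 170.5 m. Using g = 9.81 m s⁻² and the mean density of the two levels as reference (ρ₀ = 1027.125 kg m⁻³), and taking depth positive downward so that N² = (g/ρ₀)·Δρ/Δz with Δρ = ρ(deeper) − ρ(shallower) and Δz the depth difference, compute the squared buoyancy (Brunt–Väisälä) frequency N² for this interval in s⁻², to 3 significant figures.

Δρ = 1027.55 − 1026.70 = 0.85 kg m⁻³ over Δz = 170.5 − 98.3 = 72.2 m.
N² = (9.81/1027.125) × (0.85/72.2) = 1.1244 × 10⁻⁴ s⁻² ≈ 1.12 × 10⁻⁴ s⁻².

1.12 × 10⁻⁴ s⁻²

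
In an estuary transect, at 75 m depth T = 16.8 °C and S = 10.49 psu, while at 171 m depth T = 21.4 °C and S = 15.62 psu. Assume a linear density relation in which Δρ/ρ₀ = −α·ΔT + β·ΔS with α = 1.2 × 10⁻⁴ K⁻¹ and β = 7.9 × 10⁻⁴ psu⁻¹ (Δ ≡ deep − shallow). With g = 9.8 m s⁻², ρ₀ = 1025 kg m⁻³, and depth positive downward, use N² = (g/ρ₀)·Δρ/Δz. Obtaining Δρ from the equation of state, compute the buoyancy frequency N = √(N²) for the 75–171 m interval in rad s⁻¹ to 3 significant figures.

0.0189 rad s⁻¹

ΔT = +4.6 K, ΔS = +5.13 psu (deep − shallow).
Δρ/ρ₀ = −αΔT + βΔS = -5.52 × 10⁻⁴ + 4.0527 × 10⁻³ = 3.5007 × 10⁻³, so Δρ ≈ 3.588 kg m⁻³.
N² = (g/ρ₀)·Δρ/Δz = g·(Δρ/ρ₀)/Δz = 9.8 × 3.5007 × 10⁻³ / 96 = 3.5736 × 10⁻⁴ s⁻².
N = √(3.5736 × 10⁻⁴) = 0.018904 rad s⁻¹ ≈ 0.0189 rad s⁻¹.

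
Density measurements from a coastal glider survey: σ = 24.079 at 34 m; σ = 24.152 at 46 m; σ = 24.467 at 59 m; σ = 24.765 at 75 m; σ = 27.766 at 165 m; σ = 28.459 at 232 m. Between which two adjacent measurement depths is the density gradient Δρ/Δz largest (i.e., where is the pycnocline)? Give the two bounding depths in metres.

Compute the density gradient over each adjacent pair:
  34–46 m: Δρ/Δz = 0.073/12 = 6.1 × 10⁻³ kg m⁻⁴
  46–59 m: Δρ/Δz = 0.315/13 = 0.024 kg m⁻⁴
  59–75 m: Δρ/Δz = 0.298/16 = 0.019 kg m⁻⁴
  75–165 m: Δρ/Δz = 3.001/90 = 0.033 kg m⁻⁴
  165–232 m: Δρ/Δz = 0.693/67 = 0.010 kg m⁻⁴
The largest gradient is in the 75–165 m interval — the pycnocline.

75–165 m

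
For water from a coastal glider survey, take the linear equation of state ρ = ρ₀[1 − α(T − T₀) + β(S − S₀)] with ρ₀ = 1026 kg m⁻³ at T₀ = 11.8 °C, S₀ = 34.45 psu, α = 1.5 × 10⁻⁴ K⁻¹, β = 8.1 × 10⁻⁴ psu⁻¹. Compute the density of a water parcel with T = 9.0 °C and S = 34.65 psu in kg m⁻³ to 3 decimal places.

T − T₀ = -2.8 K, S − S₀ = +0.20 psu.
Bracket = 1 − α·(-2.8) + β·(+0.20) = 1 + (5.82 × 10⁻⁴) = 1.0005820.
ρ = 1026 × 1.0005820 = 1026.597 kg m⁻³.

1026.597 kg m⁻³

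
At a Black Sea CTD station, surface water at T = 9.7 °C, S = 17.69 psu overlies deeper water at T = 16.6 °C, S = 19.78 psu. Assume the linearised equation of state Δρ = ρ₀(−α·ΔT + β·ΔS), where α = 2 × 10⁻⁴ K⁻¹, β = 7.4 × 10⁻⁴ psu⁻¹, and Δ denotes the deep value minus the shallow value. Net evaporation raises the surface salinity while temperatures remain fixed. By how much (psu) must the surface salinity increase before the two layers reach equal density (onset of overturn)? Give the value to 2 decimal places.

Neutral buoyancy requires −α(T_deep − T_surf) + β(S_deep − S_surf′) = 0.
S_surf′ = S_deep − (α/β)·ΔT = 19.78 − (2 × 10⁻⁴/7.4 × 10⁻⁴)·(+6.9) = 17.9151 psu.
Increase required: 17.9151 − 17.69 = 0.2251 psu.

0.23 psu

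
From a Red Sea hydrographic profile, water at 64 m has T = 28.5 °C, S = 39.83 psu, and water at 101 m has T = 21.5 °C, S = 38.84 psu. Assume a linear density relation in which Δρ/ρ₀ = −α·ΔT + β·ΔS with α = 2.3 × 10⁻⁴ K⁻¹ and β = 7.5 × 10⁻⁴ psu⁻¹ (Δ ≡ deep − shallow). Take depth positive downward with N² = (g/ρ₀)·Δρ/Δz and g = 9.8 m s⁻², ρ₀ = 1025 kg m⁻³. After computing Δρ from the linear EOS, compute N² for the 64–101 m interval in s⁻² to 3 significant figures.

2.30 × 10⁻⁴ s⁻²

ΔT = -7.0 K, ΔS = -0.99 psu (deep − shallow).
Δρ/ρ₀ = −αΔT + βΔS = 1.61 × 10⁻³ − 7.425 × 10⁻⁴ = 8.675 × 10⁻⁴, so Δρ ≈ 0.8892 kg m⁻³.
N² = (g/ρ₀)·Δρ/Δz = g·(Δρ/ρ₀)/Δz = 9.8 × 8.675 × 10⁻⁴ / 37 = 2.2977 × 10⁻⁴ s⁻² ≈ 2.30 × 10⁻⁴ s⁻².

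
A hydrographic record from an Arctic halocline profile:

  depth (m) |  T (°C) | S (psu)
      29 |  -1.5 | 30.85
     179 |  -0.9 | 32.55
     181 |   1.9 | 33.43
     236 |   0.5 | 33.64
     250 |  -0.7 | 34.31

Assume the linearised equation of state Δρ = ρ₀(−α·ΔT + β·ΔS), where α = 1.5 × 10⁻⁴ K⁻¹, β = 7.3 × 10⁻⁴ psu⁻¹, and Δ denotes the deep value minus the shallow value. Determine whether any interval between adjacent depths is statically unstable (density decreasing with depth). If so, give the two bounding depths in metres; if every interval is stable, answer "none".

Evaluate Δρ/ρ₀ = −αΔT + βΔS across each adjacent pair:
  29–179 m: −αΔT+βΔS = −(1.5 × 10⁻⁴)(+0.6)+(7.3 × 10⁻⁴)(+1.70) = 1.2 × 10⁻³ → stable
  179–181 m: −αΔT+βΔS = −(1.5 × 10⁻⁴)(+2.8)+(7.3 × 10⁻⁴)(+0.88) = 2.2 × 10⁻⁴ → stable
  181–236 m: −αΔT+βΔS = −(1.5 × 10⁻⁴)(-1.4)+(7.3 × 10⁻⁴)(+0.21) = 3.6 × 10⁻⁴ → stable
  236–250 m: −αΔT+βΔS = −(1.5 × 10⁻⁴)(-1.2)+(7.3 × 10⁻⁴)(+0.67) = 6.7 × 10⁻⁴ → stable
Every interval has Δρ > 0: the column is stably stratified throughout.

none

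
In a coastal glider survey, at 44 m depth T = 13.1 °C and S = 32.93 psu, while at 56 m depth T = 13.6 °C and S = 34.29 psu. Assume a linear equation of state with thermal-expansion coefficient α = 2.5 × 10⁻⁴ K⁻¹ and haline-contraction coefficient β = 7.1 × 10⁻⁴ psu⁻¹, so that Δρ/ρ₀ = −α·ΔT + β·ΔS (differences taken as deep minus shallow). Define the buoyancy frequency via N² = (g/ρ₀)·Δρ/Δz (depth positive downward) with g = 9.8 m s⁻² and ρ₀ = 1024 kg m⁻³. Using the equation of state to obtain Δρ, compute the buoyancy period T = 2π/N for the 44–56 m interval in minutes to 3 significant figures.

ΔT = +0.5 K, ΔS = +1.36 psu (deep − shallow).
Δρ/ρ₀ = −αΔT + βΔS = -1.25 × 10⁻⁴ + 9.656 × 10⁻⁴ = 8.406 × 10⁻⁴, so Δρ ≈ 0.8608 kg m⁻³.
N² = (g/ρ₀)·Δρ/Δz = g·(Δρ/ρ₀)/Δz = 9.8 × 8.406 × 10⁻⁴ / 12 = 6.8649 × 10⁻⁴ s⁻².
N = √(6.8649 × 10⁻⁴) = 0.026201 rad s⁻¹ → T = 2π/N = 239.81 s = 3.9968 min ≈ 4.00 min.

4.00 min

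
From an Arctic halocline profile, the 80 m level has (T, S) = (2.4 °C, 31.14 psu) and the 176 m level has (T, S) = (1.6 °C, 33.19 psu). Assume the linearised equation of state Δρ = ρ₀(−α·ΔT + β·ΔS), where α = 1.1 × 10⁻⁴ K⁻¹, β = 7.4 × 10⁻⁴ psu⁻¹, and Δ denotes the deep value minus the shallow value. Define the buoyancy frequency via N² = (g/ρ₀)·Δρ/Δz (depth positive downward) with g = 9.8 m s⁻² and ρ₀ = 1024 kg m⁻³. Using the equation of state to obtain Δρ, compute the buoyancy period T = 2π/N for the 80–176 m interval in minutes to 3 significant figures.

ΔT = -0.8 K, ΔS = +2.05 psu (deep − shallow).
Δρ/ρ₀ = −αΔT + βΔS = 8.80 × 10⁻⁵ + 1.517 × 10⁻³ = 1.605 × 10⁻³, so Δρ ≈ 1.644 kg m⁻³.
N² = (g/ρ₀)·Δρ/Δz = g·(Δρ/ρ₀)/Δz = 9.8 × 1.605 × 10⁻³ / 96 = 1.6384 × 10⁻⁴ s⁻².
N = √(1.6384 × 10⁻⁴) = 0.012800 rad s⁻¹ → T = 2π/N = 490.87 s = 8.1812 min ≈ 8.18 min.

8.18 min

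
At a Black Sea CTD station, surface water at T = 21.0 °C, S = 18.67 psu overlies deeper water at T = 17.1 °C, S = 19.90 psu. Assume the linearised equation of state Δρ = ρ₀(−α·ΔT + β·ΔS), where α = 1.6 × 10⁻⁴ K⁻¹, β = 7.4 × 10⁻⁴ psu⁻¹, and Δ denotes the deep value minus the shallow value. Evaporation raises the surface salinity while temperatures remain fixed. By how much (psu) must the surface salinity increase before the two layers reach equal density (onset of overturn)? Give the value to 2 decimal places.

2.07 psu

Neutral buoyancy requires −α(T_deep − T_surf) + β(S_deep − S_surf′) = 0.
S_surf′ = S_deep − (α/β)·ΔT = 19.90 − (1.6 × 10⁻⁴/7.4 × 10⁻⁴)·(-3.9) = 20.7432 psu.
Increase required: 20.7432 − 18.67 = 2.0732 psu.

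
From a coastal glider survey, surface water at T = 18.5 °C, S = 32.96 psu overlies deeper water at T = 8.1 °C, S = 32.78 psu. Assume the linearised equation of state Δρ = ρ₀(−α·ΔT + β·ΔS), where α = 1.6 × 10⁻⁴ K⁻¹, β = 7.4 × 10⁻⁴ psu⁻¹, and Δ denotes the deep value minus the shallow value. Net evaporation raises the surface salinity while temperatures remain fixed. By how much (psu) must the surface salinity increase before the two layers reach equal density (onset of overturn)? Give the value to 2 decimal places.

2.07 psu

Neutral buoyancy requires −α(T_deep − T_surf) + β(S_deep − S_surf′) = 0.
S_surf′ = S_deep − (α/β)·ΔT = 32.78 − (1.6 × 10⁻⁴/7.4 × 10⁻⁴)·(-10.4) = 35.0286 psu.
Increase required: 35.0286 − 32.96 = 2.0686 psu.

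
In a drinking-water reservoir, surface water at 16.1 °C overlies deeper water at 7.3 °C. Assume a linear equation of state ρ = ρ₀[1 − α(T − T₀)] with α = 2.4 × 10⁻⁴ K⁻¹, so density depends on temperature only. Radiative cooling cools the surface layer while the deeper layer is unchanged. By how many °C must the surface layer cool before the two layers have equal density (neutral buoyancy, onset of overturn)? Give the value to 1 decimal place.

With temperature the only control, equal density requires T_surf′ = T_deep.
T_surf′ = 7.3 °C.
Cooling required: 16.1 − 7.3 = 8.8 °C.

8.8 °C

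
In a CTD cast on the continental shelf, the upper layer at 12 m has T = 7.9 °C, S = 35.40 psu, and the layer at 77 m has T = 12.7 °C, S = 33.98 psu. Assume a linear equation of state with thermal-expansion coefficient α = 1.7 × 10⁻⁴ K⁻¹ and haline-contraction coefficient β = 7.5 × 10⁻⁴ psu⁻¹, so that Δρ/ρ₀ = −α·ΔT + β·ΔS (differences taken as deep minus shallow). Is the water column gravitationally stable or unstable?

unstable

ΔT = 12.7 − 7.9 = +4.8 K and ΔS = 33.98 − 35.40 = -1.42 psu (deep − shallow).
−αΔT = -8.16 × 10⁻⁴; βΔS = -1.065 × 10⁻³; sum Δρ/ρ₀ = -1.881 × 10⁻³.
Δρ/ρ₀ < 0, so Δρ < 0: deeper water is lighter → statically unstable; the column would overturn.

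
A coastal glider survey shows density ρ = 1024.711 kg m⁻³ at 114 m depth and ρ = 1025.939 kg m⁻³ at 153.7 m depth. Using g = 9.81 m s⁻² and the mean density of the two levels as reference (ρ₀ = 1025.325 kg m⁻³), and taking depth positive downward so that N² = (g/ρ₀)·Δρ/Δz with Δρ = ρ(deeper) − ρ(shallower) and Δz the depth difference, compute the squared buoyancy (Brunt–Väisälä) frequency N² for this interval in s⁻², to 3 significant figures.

Δρ = 1025.939 − 1024.711 = 1.228 kg m⁻³ over Δz = 153.7 − 114 = 39.7 m.
N² = (9.81/1025.325) × (1.228/39.7) = 2.9595 × 10⁻⁴ s⁻² ≈ 2.96 × 10⁻⁴ s⁻².
N² > 0, so the interval is statically stable.

2.96 × 10⁻⁴ s⁻²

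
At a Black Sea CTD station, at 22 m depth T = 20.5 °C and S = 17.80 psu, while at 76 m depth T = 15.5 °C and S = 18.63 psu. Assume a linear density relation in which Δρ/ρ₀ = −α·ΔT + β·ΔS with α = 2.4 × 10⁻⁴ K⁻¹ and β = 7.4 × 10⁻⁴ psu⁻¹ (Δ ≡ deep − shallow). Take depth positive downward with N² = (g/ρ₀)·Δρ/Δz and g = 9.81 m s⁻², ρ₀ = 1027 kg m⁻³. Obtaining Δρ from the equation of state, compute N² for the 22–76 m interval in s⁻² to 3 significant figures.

ΔT = -5.0 K, ΔS = +0.83 psu (deep − shallow).
Δρ/ρ₀ = −αΔT + βΔS = 1.20 × 10⁻³ + 6.142 × 10⁻⁴ = 1.8142 × 10⁻³, so Δρ ≈ 1.863 kg m⁻³.
N² = (g/ρ₀)·Δρ/Δz = g·(Δρ/ρ₀)/Δz = 9.81 × 1.8142 × 10⁻³ / 54 = 3.2958 × 10⁻⁴ s⁻² ≈ 3.30 × 10⁻⁴ s⁻².

3.30 × 10⁻⁴ s⁻²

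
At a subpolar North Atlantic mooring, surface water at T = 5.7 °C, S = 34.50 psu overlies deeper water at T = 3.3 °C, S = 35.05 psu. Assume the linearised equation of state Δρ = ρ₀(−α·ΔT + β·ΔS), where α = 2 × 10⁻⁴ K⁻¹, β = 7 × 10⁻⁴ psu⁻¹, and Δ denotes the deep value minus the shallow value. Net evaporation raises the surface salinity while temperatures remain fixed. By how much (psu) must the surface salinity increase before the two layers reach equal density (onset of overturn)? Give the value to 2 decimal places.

1.24 psu

Neutral buoyancy requires −α(T_deep − T_surf) + β(S_deep − S_surf′) = 0.
S_surf′ = S_deep − (α/β)·ΔT = 35.05 − (2 × 10⁻⁴/7 × 10⁻⁴)·(-2.4) = 35.7357 psu.
Increase required: 35.7357 − 34.50 = 1.2357 psu.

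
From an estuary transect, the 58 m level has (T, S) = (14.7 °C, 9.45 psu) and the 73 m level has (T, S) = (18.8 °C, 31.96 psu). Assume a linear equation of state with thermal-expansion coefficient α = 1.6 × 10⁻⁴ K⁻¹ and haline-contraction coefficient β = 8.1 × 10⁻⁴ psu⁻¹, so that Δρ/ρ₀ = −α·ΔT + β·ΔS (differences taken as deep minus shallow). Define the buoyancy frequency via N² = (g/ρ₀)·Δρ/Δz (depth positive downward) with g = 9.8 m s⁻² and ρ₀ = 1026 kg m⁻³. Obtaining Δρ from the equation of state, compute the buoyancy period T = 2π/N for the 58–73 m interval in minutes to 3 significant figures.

0.977 min

ΔT = +4.1 K, ΔS = +22.51 psu (deep − shallow).
Δρ/ρ₀ = −αΔT + βΔS = -6.56 × 10⁻⁴ + 0.0182331 = 0.0175771, so Δρ ≈ 18.03 kg m⁻³.
N² = (g/ρ₀)·Δρ/Δz = g·(Δρ/ρ₀)/Δz = 9.8 × 0.0175771 / 15 = 0.011484 s⁻².
N = √(0.011484) = 0.10716 rad s⁻¹ → T = 2π/N = 58.634 s = 0.97723 min ≈ 0.977 min.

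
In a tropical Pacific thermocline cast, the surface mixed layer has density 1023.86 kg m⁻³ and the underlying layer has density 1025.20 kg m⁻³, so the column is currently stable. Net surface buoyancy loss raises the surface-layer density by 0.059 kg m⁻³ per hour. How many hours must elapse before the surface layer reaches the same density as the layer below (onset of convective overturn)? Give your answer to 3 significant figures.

Density deficit of the surface layer: 1025.20 − 1023.86 = 1.34 kg m⁻³.
Required change = 1.34 / 0.059 = 22.7 hours.

22.7 hours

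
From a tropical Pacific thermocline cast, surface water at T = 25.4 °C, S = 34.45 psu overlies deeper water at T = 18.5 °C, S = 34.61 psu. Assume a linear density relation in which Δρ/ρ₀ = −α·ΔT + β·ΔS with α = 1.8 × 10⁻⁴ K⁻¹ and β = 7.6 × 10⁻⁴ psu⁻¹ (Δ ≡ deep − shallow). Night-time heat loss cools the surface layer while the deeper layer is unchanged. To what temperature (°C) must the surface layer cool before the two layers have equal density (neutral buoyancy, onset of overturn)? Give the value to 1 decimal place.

Neutral buoyancy requires Δρ = 0, i.e. −α(T_deep − T_surf′) + β(S_deep − S_surf) = 0.
T_surf′ = T_deep − (β/α)·ΔS = 18.5 − (7.6 × 10⁻⁴/1.8 × 10⁻⁴)·(+0.16) = 17.824 °C.
Cooling required: 25.4 − (17.824) = 7.576 °C.

17.8 °C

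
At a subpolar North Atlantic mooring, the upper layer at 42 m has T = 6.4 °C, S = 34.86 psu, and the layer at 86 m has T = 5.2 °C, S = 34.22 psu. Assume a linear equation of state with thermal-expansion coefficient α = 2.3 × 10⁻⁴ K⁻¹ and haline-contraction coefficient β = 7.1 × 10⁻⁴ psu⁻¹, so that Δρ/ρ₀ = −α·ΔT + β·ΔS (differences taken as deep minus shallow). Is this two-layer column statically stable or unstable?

ΔT = 5.2 − 6.4 = -1.2 K and ΔS = 34.22 − 34.86 = -0.64 psu (deep − shallow).
−αΔT = 2.76 × 10⁻⁴; βΔS = -4.544 × 10⁻⁴; sum Δρ/ρ₀ = -1.784 × 10⁻⁴.
Δρ/ρ₀ < 0, so Δρ < 0: deeper water is lighter → statically unstable; the column would overturn.

unstable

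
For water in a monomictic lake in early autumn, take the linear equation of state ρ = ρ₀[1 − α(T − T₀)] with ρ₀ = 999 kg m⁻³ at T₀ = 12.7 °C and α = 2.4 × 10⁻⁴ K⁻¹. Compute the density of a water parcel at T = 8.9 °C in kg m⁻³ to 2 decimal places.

999.91 kg m⁻³

T − T₀ = -3.8 K.
Bracket = 1 − α·(-3.8) = 1 + (9.12 × 10⁻⁴) = 1.0009120.
ρ = 999 × 1.0009120 = 999.91 kg m⁻³.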